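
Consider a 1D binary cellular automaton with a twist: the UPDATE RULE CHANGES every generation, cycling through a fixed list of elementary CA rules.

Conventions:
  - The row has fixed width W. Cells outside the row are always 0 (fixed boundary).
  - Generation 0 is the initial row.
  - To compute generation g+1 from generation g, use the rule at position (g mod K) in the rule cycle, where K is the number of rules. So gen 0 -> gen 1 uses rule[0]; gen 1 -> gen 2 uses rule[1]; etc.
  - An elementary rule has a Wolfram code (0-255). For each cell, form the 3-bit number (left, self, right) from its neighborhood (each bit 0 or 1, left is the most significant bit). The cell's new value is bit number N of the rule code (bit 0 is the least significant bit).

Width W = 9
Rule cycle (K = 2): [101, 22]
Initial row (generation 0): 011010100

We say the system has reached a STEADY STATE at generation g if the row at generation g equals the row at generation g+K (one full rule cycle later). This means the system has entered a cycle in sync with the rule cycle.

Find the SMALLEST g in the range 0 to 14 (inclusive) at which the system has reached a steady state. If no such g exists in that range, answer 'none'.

Answer: 3

Derivation:
Gen 0: 011010100
Gen 1 (rule 101): 001111101
Gen 2 (rule 22): 010000001
Gen 3 (rule 101): 010111101
Gen 4 (rule 22): 110000001
Gen 5 (rule 101): 010111101
Gen 6 (rule 22): 110000001
Gen 7 (rule 101): 010111101
Gen 8 (rule 22): 110000001
Gen 9 (rule 101): 010111101
Gen 10 (rule 22): 110000001
Gen 11 (rule 101): 010111101
Gen 12 (rule 22): 110000001
Gen 13 (rule 101): 010111101
Gen 14 (rule 22): 110000001
Gen 15 (rule 101): 010111101
Gen 16 (rule 22): 110000001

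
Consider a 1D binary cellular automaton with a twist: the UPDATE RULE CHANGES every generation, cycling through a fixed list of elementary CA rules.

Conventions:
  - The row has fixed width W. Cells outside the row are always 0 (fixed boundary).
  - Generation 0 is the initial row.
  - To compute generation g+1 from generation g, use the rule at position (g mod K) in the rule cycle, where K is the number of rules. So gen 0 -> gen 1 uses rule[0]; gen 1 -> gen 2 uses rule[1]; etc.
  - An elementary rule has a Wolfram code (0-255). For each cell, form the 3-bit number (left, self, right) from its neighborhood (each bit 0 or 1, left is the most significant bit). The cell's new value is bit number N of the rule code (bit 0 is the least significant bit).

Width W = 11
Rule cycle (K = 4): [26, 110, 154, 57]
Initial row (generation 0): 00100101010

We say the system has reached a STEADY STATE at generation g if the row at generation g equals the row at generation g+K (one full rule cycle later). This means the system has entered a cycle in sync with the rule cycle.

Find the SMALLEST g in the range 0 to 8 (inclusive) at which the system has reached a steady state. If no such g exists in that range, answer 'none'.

Answer: none

Derivation:
Gen 0: 00100101010
Gen 1 (rule 26): 01011000001
Gen 2 (rule 110): 11111000011
Gen 3 (rule 154): 11110100110
Gen 4 (rule 57): 10001010101
Gen 5 (rule 26): 01010000000
Gen 6 (rule 110): 11110000000
Gen 7 (rule 154): 11101000000
Gen 8 (rule 57): 10010111111
Gen 9 (rule 26): 01100100000
Gen 10 (rule 110): 11101100000
Gen 11 (rule 154): 11001010000
Gen 12 (rule 57): 10100101111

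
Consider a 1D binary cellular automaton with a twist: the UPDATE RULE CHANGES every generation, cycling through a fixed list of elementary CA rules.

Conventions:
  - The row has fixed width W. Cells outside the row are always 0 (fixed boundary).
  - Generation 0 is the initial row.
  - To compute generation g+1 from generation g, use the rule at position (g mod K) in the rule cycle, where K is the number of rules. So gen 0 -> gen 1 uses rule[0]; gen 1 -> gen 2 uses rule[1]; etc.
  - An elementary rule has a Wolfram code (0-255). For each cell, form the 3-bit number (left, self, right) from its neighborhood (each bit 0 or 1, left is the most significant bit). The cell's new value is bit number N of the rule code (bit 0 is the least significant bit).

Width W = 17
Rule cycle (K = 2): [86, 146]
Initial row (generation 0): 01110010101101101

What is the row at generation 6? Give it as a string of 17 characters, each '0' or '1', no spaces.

Gen 0: 01110010101101101
Gen 1 (rule 86): 10011110100100101
Gen 2 (rule 146): 01101100011011000
Gen 3 (rule 86): 10100110101001100
Gen 4 (rule 146): 00011000000110010
Gen 5 (rule 86): 00101100001011111
Gen 6 (rule 146): 01000010010001110

Answer: 01000010010001110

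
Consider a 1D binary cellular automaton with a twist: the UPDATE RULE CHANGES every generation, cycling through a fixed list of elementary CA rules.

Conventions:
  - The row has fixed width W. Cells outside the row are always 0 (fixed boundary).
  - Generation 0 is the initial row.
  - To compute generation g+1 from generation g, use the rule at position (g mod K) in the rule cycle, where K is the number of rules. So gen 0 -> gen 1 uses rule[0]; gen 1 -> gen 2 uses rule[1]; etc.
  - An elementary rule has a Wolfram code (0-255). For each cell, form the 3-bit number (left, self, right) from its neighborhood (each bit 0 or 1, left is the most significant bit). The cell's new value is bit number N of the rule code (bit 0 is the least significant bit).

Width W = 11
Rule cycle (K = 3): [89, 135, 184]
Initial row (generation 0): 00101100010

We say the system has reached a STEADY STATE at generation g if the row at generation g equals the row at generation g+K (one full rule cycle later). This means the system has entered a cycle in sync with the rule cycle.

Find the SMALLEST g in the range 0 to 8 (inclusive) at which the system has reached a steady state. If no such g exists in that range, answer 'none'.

Answer: none

Derivation:
Gen 0: 00101100010
Gen 1 (rule 89): 10001111001
Gen 2 (rule 135): 10110110011
Gen 3 (rule 184): 01101101010
Gen 4 (rule 89): 01101100001
Gen 5 (rule 135): 10000001111
Gen 6 (rule 184): 01000001110
Gen 7 (rule 89): 00111101011
Gen 8 (rule 135): 11011001000
Gen 9 (rule 184): 10110100100
Gen 10 (rule 89): 00110010011
Gen 11 (rule 135): 11000110100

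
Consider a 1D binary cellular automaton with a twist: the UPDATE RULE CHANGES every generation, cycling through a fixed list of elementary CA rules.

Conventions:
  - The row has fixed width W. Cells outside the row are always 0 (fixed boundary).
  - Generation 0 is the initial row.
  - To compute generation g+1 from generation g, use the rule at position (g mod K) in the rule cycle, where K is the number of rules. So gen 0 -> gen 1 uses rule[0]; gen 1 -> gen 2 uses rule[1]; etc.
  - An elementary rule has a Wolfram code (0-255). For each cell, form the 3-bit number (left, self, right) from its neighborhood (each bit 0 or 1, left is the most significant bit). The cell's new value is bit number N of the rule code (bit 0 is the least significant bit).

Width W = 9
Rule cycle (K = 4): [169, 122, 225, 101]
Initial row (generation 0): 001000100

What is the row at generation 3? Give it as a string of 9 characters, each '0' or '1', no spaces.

Gen 0: 001000100
Gen 1 (rule 169): 100010001
Gen 2 (rule 122): 010101010
Gen 3 (rule 225): 001010100

Answer: 001010100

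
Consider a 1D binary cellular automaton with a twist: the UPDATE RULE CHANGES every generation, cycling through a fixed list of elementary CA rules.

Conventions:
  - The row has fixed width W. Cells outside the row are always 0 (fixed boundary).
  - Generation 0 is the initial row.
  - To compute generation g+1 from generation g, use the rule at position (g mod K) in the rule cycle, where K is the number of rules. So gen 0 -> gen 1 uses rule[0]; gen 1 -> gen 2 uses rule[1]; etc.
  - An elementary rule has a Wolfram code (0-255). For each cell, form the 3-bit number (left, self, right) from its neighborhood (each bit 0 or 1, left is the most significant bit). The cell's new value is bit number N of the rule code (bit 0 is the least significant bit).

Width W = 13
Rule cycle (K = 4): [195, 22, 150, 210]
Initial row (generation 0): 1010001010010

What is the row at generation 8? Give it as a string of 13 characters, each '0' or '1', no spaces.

Answer: 0010110000000

Derivation:
Gen 0: 1010001010010
Gen 1 (rule 195): 0000110000100
Gen 2 (rule 22): 0001001001110
Gen 3 (rule 150): 0011111110101
Gen 4 (rule 210): 0101111110000
Gen 5 (rule 195): 1000111110111
Gen 6 (rule 22): 1101000000000
Gen 7 (rule 150): 0001100000000
Gen 8 (rule 210): 0010110000000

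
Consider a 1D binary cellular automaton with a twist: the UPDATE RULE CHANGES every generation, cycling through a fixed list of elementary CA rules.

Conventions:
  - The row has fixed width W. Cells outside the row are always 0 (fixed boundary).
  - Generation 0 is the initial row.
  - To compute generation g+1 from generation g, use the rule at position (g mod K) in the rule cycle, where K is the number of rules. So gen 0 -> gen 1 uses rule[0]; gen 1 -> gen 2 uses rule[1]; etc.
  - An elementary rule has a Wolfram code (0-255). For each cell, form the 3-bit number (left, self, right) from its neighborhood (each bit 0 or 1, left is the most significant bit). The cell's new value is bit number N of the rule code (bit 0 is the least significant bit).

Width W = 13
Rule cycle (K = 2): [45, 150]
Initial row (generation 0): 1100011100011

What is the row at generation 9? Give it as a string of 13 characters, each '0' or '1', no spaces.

Answer: 1001001001010

Derivation:
Gen 0: 1100011100011
Gen 1 (rule 45): 1001010001010
Gen 2 (rule 150): 1111011011011
Gen 3 (rule 45): 1000110110110
Gen 4 (rule 150): 1101000000001
Gen 5 (rule 45): 1011011111101
Gen 6 (rule 150): 1000001111001
Gen 7 (rule 45): 1011101000001
Gen 8 (rule 150): 1001001100011
Gen 9 (rule 45): 1001001001010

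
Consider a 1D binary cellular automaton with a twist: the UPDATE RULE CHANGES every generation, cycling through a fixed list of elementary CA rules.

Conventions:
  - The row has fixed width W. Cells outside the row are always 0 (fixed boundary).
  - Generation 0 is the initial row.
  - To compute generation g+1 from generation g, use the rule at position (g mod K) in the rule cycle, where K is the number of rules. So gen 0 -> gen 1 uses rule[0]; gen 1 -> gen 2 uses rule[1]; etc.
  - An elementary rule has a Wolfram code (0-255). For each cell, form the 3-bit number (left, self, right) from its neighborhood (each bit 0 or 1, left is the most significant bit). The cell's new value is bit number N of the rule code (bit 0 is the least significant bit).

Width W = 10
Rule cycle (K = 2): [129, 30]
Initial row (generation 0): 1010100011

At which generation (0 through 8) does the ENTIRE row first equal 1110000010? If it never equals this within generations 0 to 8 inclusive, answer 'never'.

Answer: never

Derivation:
Gen 0: 1010100011
Gen 1 (rule 129): 0000001000
Gen 2 (rule 30): 0000011100
Gen 3 (rule 129): 1111001001
Gen 4 (rule 30): 1000111111
Gen 5 (rule 129): 0010011110
Gen 6 (rule 30): 0111110001
Gen 7 (rule 129): 0011100100
Gen 8 (rule 30): 0110011110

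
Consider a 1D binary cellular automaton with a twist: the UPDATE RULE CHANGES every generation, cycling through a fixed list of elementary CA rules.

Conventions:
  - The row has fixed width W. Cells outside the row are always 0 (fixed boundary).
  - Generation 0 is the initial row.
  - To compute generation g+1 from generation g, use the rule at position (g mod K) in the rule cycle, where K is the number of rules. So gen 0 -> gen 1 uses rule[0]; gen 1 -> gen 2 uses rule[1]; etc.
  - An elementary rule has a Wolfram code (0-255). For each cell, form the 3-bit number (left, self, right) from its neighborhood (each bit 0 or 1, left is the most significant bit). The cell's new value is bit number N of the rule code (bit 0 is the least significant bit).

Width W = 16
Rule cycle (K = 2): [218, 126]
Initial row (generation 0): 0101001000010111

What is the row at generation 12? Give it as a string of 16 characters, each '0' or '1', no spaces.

Gen 0: 0101001000010111
Gen 1 (rule 218): 1000110100100111
Gen 2 (rule 126): 1101111111111101
Gen 3 (rule 218): 1101111111111100
Gen 4 (rule 126): 1111000000000110
Gen 5 (rule 218): 1111100000001111
Gen 6 (rule 126): 1000110000011001
Gen 7 (rule 218): 0101111000111110
Gen 8 (rule 126): 1111001101100011
Gen 9 (rule 218): 1111111101110111
Gen 10 (rule 126): 1000000111011101
Gen 11 (rule 218): 0100001111011100
Gen 12 (rule 126): 1110011001110110

Answer: 1110011001110110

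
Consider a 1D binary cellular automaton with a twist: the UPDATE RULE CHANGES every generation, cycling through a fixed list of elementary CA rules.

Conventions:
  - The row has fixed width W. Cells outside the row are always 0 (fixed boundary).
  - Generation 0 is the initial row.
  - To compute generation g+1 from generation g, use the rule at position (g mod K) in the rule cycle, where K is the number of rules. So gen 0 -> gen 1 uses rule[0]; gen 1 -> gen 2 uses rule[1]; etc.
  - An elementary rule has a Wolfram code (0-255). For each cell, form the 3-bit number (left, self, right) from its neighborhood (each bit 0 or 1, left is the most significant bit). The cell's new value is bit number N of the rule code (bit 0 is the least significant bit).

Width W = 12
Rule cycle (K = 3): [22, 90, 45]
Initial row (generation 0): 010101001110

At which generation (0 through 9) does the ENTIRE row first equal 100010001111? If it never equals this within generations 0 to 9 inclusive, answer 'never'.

Answer: never

Derivation:
Gen 0: 010101001110
Gen 1 (rule 22): 110101110001
Gen 2 (rule 90): 110001011010
Gen 3 (rule 45): 100101110110
Gen 4 (rule 22): 111100000001
Gen 5 (rule 90): 100110000010
Gen 6 (rule 45): 100100111010
Gen 7 (rule 22): 111111000011
Gen 8 (rule 90): 100001100111
Gen 9 (rule 45): 101101000100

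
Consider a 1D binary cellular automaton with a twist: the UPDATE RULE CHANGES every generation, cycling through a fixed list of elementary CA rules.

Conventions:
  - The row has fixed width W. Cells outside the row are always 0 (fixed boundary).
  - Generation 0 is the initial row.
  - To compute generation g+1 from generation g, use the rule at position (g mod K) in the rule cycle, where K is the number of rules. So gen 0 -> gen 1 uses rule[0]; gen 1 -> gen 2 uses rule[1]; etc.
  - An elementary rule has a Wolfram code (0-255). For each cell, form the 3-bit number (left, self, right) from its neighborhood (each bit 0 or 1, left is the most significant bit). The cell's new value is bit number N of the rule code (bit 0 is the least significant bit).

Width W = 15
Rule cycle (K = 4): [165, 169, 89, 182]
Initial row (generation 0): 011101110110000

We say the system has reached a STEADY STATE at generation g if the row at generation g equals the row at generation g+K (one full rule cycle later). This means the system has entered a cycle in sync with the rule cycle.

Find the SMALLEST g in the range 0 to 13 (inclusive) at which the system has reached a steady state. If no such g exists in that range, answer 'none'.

Answer: none

Derivation:
Gen 0: 011101110110000
Gen 1 (rule 165): 001010101000111
Gen 2 (rule 169): 100101010010110
Gen 3 (rule 89): 010000001000111
Gen 4 (rule 182): 111000011101010
Gen 5 (rule 165): 010011001011110
Gen 6 (rule 169): 000010000111100
Gen 7 (rule 89): 111001110100111
Gen 8 (rule 182): 010110101111010
Gen 9 (rule 165): 011001110110110
Gen 10 (rule 169): 010001101101100
Gen 11 (rule 89): 001101101101111
Gen 12 (rule 182): 010010010010110
Gen 13 (rule 165): 010010010011000
Gen 14 (rule 169): 000000000010011
Gen 15 (rule 89): 111111111001011
Gen 16 (rule 182): 011111110111100
Gen 17 (rule 165): 001111101011001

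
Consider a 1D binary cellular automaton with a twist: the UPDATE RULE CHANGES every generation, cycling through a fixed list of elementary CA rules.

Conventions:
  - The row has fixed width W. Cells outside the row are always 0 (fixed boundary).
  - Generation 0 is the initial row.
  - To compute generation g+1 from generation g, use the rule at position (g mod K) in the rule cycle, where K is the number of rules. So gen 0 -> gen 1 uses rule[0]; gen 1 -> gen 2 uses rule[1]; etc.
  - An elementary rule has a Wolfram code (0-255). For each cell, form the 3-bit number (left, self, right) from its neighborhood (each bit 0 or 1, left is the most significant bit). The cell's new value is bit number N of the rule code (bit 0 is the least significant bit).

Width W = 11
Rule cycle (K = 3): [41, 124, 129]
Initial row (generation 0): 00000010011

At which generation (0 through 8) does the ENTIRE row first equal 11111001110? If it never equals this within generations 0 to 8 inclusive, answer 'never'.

Gen 0: 00000010011
Gen 1 (rule 41): 11111000010
Gen 2 (rule 124): 10001100011
Gen 3 (rule 129): 00100001000
Gen 4 (rule 41): 10001100011
Gen 5 (rule 124): 11001110011
Gen 6 (rule 129): 00000100000
Gen 7 (rule 41): 11110001111
Gen 8 (rule 124): 10011001001

Answer: never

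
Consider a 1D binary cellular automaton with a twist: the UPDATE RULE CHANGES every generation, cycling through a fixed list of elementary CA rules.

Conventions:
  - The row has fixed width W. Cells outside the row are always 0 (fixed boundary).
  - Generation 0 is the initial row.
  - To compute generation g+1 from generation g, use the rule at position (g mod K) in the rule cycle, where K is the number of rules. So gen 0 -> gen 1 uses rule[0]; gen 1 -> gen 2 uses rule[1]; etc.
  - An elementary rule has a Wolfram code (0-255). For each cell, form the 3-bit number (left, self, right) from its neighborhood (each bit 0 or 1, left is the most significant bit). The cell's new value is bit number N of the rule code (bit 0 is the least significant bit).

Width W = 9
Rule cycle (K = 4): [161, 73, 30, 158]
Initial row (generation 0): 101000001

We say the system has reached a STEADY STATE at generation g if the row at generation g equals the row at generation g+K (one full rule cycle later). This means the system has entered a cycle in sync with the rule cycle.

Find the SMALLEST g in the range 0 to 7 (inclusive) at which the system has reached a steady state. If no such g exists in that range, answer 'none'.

Gen 0: 101000001
Gen 1 (rule 161): 010011100
Gen 2 (rule 73): 000010101
Gen 3 (rule 30): 000110101
Gen 4 (rule 158): 001100101
Gen 5 (rule 161): 100000010
Gen 6 (rule 73): 001111000
Gen 7 (rule 30): 011000100
Gen 8 (rule 158): 110101110
Gen 9 (rule 161): 001010100
Gen 10 (rule 73): 100000001
Gen 11 (rule 30): 110000011

Answer: none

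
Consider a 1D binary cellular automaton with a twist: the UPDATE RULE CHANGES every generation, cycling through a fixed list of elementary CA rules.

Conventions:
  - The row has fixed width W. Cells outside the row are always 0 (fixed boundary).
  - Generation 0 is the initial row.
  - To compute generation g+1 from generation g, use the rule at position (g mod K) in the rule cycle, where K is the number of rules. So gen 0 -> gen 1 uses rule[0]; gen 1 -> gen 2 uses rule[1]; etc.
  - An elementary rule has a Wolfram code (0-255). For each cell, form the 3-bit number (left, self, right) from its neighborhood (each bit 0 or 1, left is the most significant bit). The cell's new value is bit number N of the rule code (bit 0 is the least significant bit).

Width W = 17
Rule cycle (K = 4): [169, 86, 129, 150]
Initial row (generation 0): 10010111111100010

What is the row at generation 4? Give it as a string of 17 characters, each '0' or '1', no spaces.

Answer: 00101011011010111

Derivation:
Gen 0: 10010111111100010
Gen 1 (rule 169): 00001111111001000
Gen 2 (rule 86): 00010000001111100
Gen 3 (rule 129): 11000111100111001
Gen 4 (rule 150): 00101011011010111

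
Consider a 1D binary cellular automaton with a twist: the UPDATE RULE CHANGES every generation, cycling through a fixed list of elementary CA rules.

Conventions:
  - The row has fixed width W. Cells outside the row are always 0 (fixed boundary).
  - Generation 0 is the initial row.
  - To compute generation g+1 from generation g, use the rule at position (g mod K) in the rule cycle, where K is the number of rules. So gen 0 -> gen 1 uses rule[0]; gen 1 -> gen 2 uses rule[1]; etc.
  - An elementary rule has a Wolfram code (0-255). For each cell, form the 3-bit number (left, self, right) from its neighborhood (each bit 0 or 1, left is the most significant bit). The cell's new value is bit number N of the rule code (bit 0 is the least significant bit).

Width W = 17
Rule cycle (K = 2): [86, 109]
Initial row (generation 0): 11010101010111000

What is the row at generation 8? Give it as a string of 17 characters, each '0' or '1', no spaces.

Gen 0: 11010101010111000
Gen 1 (rule 86): 01010101010001100
Gen 2 (rule 109): 01111111110101101
Gen 3 (rule 86): 10000000010100101
Gen 4 (rule 109): 10111111011100111
Gen 5 (rule 86): 10000001000111001
Gen 6 (rule 109): 10111101010101001
Gen 7 (rule 86): 10000101010101111
Gen 8 (rule 109): 10110111111111001

Answer: 10110111111111001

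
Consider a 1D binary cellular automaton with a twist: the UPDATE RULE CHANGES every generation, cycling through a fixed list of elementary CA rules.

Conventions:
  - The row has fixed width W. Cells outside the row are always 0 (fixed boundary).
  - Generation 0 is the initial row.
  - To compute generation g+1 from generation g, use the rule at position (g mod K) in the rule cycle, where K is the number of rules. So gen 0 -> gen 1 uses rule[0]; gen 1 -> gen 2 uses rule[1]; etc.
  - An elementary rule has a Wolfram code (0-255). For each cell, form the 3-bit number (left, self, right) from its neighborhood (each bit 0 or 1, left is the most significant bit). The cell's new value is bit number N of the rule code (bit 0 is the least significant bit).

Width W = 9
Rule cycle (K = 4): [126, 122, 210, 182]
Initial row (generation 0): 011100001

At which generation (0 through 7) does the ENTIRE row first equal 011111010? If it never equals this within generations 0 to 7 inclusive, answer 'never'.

Gen 0: 011100001
Gen 1 (rule 126): 110110011
Gen 2 (rule 122): 111111111
Gen 3 (rule 210): 011111111
Gen 4 (rule 182): 101111110
Gen 5 (rule 126): 111000011
Gen 6 (rule 122): 101100111
Gen 7 (rule 210): 000111011

Answer: never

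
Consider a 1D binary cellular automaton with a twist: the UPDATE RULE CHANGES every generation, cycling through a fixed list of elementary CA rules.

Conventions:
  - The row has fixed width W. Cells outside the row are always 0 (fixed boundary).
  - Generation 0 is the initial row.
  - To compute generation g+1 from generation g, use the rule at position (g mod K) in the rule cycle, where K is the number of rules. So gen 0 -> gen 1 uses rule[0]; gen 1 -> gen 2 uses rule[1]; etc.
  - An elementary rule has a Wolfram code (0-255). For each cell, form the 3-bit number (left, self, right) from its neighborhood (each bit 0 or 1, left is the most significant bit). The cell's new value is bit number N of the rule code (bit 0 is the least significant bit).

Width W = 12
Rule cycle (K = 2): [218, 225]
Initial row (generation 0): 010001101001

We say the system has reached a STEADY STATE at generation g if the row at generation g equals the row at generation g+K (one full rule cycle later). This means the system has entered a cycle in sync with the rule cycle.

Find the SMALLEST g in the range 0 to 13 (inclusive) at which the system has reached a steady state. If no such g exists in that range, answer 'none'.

Gen 0: 010001101001
Gen 1 (rule 218): 101011100110
Gen 2 (rule 225): 010101100010
Gen 3 (rule 218): 100001110101
Gen 4 (rule 225): 001100111010
Gen 5 (rule 218): 011111111001
Gen 6 (rule 225): 001111111000
Gen 7 (rule 218): 011111111100
Gen 8 (rule 225): 001111111101
Gen 9 (rule 218): 011111111100
Gen 10 (rule 225): 001111111101
Gen 11 (rule 218): 011111111100
Gen 12 (rule 225): 001111111101
Gen 13 (rule 218): 011111111100
Gen 14 (rule 225): 001111111101
Gen 15 (rule 218): 011111111100

Answer: 7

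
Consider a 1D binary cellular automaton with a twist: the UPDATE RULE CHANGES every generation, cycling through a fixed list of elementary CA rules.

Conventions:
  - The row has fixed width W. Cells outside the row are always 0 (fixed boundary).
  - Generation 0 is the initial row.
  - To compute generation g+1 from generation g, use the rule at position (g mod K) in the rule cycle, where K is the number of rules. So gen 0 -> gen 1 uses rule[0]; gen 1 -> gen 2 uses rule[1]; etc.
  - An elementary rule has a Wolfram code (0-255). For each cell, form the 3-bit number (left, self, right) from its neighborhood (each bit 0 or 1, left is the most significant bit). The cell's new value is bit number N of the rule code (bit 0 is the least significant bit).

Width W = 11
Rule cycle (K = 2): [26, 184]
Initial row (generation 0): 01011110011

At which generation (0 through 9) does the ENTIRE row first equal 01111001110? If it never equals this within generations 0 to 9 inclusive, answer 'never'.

Answer: never

Derivation:
Gen 0: 01011110011
Gen 1 (rule 26): 10010001110
Gen 2 (rule 184): 01001001101
Gen 3 (rule 26): 10110111000
Gen 4 (rule 184): 01101110100
Gen 5 (rule 26): 11001000010
Gen 6 (rule 184): 10100100001
Gen 7 (rule 26): 00011010010
Gen 8 (rule 184): 00010101001
Gen 9 (rule 26): 00100000110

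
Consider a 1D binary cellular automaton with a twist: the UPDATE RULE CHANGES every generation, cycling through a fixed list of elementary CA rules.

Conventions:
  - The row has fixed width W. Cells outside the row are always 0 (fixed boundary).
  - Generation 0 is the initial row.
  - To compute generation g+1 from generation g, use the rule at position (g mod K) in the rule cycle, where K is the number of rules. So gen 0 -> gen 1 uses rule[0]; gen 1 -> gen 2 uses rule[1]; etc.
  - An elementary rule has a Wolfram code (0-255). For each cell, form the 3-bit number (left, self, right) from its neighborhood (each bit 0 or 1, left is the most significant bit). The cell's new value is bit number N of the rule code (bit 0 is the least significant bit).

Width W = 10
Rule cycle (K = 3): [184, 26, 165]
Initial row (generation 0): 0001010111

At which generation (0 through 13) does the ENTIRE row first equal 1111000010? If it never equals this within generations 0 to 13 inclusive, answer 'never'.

Answer: never

Derivation:
Gen 0: 0001010111
Gen 1 (rule 184): 0000101110
Gen 2 (rule 26): 0001001001
Gen 3 (rule 165): 1101001001
Gen 4 (rule 184): 1010100100
Gen 5 (rule 26): 0000011010
Gen 6 (rule 165): 1111000110
Gen 7 (rule 184): 1110100101
Gen 8 (rule 26): 1000011000
Gen 9 (rule 165): 1011000011
Gen 10 (rule 184): 0110100010
Gen 11 (rule 26): 1100010101
Gen 12 (rule 165): 0001011111
Gen 13 (rule 184): 0000111110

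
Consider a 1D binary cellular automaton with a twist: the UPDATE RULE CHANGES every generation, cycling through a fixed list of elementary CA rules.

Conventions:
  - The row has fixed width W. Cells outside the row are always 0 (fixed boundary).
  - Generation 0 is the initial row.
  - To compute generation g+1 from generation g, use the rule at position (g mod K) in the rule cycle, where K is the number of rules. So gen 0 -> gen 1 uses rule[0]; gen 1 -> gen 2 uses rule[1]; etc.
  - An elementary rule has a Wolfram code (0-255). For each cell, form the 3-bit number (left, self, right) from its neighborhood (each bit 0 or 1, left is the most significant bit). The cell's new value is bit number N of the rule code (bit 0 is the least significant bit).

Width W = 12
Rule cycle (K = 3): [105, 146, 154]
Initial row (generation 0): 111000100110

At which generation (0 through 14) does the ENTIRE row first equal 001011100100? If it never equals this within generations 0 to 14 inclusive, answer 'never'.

Gen 0: 111000100110
Gen 1 (rule 105): 101010000110
Gen 2 (rule 146): 000001001001
Gen 3 (rule 154): 000010110110
Gen 4 (rule 105): 111001111110
Gen 5 (rule 146): 010110111101
Gen 6 (rule 154): 100100111000
Gen 7 (rule 105): 000000101011
Gen 8 (rule 146): 000001000000
Gen 9 (rule 154): 000010100000
Gen 10 (rule 105): 111001001111
Gen 11 (rule 146): 010110110110
Gen 12 (rule 154): 100100100101
Gen 13 (rule 105): 000000000010
Gen 14 (rule 146): 000000000101

Answer: never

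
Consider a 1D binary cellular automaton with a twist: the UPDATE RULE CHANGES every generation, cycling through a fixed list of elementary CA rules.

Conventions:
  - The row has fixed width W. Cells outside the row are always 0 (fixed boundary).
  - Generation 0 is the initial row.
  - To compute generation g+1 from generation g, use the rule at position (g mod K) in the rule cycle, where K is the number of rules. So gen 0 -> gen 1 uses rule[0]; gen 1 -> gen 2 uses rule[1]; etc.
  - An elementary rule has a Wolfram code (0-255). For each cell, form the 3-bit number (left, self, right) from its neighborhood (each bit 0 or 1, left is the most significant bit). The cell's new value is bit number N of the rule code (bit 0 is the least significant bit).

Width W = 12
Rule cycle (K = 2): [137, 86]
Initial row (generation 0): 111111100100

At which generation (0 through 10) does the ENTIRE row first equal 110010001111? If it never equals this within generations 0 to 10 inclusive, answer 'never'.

Gen 0: 111111100100
Gen 1 (rule 137): 111111000001
Gen 2 (rule 86): 000001100011
Gen 3 (rule 137): 111101001010
Gen 4 (rule 86): 000101111011
Gen 5 (rule 137): 110001110010
Gen 6 (rule 86): 011010011111
Gen 7 (rule 137): 010000011110
Gen 8 (rule 86): 111000100011
Gen 9 (rule 137): 110010001010
Gen 10 (rule 86): 011111011011

Answer: never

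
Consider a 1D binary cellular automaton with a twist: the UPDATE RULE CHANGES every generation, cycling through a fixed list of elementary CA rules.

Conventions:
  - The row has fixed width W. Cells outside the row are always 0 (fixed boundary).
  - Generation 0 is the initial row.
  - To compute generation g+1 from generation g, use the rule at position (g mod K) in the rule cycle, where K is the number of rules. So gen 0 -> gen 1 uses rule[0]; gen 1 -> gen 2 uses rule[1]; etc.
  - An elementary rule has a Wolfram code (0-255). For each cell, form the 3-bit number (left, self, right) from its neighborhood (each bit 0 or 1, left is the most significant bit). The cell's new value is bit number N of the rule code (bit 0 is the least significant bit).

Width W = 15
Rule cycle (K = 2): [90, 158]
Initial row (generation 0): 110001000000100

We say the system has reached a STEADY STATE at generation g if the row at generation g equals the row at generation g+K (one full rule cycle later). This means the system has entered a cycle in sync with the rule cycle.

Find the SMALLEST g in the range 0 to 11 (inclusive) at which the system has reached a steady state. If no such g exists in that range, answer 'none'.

Answer: none

Derivation:
Gen 0: 110001000000100
Gen 1 (rule 90): 111010100001010
Gen 2 (rule 158): 110010110011011
Gen 3 (rule 90): 111100111111011
Gen 4 (rule 158): 111011111110010
Gen 5 (rule 90): 101010000011101
Gen 6 (rule 158): 101011000111001
Gen 7 (rule 90): 000011101101110
Gen 8 (rule 158): 000111001001101
Gen 9 (rule 90): 001101110111100
Gen 10 (rule 158): 011001100111010
Gen 11 (rule 90): 111111111101001
Gen 12 (rule 158): 111111111001111
Gen 13 (rule 90): 100000001111001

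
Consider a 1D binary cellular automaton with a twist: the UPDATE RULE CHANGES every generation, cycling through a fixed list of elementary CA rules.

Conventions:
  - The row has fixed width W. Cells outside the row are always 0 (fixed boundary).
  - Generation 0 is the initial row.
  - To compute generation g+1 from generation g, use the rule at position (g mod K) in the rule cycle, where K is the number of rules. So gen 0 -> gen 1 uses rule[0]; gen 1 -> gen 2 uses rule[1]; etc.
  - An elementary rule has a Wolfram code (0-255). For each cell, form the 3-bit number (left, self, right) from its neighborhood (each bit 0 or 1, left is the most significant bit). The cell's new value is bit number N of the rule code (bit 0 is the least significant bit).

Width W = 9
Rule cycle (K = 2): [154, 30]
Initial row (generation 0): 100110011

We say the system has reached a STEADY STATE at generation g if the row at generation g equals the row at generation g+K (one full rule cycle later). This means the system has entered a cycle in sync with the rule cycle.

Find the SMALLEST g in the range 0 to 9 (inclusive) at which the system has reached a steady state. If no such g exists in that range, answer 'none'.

Answer: 5

Derivation:
Gen 0: 100110011
Gen 1 (rule 154): 011101110
Gen 2 (rule 30): 110001001
Gen 3 (rule 154): 101010110
Gen 4 (rule 30): 101010101
Gen 5 (rule 154): 000000000
Gen 6 (rule 30): 000000000
Gen 7 (rule 154): 000000000
Gen 8 (rule 30): 000000000
Gen 9 (rule 154): 000000000
Gen 10 (rule 30): 000000000
Gen 11 (rule 154): 000000000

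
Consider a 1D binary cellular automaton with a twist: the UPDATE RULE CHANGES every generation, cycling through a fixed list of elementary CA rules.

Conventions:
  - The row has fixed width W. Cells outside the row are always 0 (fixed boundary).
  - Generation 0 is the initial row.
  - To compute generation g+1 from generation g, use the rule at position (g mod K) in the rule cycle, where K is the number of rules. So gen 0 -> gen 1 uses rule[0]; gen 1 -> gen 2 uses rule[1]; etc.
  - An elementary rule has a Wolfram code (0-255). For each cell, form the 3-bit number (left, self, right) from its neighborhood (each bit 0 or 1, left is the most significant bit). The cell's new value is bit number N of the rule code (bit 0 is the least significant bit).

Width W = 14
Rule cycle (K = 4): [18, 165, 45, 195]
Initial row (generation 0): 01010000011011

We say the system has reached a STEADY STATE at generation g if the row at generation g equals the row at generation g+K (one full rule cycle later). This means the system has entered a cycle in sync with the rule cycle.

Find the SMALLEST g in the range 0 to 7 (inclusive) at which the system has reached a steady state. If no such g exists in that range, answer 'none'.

Answer: 5

Derivation:
Gen 0: 01010000011011
Gen 1 (rule 18): 10001000100000
Gen 2 (rule 165): 10101010101111
Gen 3 (rule 45): 11111111111000
Gen 4 (rule 195): 01111111111011
Gen 5 (rule 18): 10000000000000
Gen 6 (rule 165): 10111111111111
Gen 7 (rule 45): 11100000000000
Gen 8 (rule 195): 01101111111111
Gen 9 (rule 18): 10000000000000
Gen 10 (rule 165): 10111111111111
Gen 11 (rule 45): 11100000000000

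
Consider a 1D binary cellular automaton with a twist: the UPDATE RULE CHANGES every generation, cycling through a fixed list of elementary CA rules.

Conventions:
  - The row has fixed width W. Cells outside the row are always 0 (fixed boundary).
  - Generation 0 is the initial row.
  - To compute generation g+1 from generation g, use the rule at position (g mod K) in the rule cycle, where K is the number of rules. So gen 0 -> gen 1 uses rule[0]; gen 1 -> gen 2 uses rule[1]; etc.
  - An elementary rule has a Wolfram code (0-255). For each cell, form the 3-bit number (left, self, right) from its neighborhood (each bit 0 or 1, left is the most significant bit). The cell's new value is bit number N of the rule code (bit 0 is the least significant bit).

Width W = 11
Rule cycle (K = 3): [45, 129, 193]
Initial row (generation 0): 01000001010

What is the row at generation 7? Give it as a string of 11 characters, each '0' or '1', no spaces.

Answer: 10101000000

Derivation:
Gen 0: 01000001010
Gen 1 (rule 45): 01011101110
Gen 2 (rule 129): 00001000100
Gen 3 (rule 193): 11100010001
Gen 4 (rule 45): 10001010101
Gen 5 (rule 129): 00100000000
Gen 6 (rule 193): 10001111111
Gen 7 (rule 45): 10101000000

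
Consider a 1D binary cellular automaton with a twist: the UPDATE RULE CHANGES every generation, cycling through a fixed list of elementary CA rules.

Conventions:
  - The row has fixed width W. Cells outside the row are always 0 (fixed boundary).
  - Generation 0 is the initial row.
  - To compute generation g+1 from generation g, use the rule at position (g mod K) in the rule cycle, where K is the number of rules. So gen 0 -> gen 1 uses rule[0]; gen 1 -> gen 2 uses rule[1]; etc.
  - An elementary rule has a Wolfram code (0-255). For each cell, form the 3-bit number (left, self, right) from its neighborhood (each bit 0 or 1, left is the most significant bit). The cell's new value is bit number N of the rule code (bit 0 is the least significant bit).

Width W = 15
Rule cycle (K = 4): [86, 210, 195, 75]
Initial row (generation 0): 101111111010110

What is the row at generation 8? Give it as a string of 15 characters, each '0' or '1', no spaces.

Gen 0: 101111111010110
Gen 1 (rule 86): 100000001010011
Gen 2 (rule 210): 010000010001101
Gen 3 (rule 195): 100111100110100
Gen 4 (rule 75): 001100101110001
Gen 5 (rule 86): 010111100011011
Gen 6 (rule 210): 100011110101001
Gen 7 (rule 195): 001101110000010
Gen 8 (rule 75): 111101010111100

Answer: 111101010111100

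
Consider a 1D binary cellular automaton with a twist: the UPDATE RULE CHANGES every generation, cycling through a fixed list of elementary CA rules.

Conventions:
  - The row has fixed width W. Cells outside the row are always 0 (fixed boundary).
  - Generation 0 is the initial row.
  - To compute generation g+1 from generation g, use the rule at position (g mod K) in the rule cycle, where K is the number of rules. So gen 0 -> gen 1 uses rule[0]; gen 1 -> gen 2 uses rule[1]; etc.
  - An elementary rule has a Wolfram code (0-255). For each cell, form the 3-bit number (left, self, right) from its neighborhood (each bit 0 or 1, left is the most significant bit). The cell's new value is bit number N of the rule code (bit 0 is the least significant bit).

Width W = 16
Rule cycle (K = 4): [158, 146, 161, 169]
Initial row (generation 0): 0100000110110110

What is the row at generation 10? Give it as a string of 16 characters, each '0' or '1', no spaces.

Answer: 0000000011111000

Derivation:
Gen 0: 0100000110110110
Gen 1 (rule 158): 1110001100100101
Gen 2 (rule 146): 0101010011011000
Gen 3 (rule 161): 0010100000100011
Gen 4 (rule 169): 1001001110001010
Gen 5 (rule 158): 1111111101011011
Gen 6 (rule 146): 0111111000000000
Gen 7 (rule 161): 0011110011111111
Gen 8 (rule 169): 1011100011111110
Gen 9 (rule 158): 1011010111111101
Gen 10 (rule 146): 0000000011111000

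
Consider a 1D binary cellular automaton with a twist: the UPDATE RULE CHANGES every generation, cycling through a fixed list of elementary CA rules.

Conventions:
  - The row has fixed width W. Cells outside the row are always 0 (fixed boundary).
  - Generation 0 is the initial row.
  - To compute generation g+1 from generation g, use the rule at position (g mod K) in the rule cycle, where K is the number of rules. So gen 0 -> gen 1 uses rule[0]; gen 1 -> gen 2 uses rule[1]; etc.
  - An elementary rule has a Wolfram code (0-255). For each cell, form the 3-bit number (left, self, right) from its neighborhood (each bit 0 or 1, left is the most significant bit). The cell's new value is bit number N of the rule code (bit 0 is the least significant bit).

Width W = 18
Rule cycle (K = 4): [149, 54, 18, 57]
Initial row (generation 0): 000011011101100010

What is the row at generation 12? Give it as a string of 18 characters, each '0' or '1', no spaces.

Answer: 110101110101110101

Derivation:
Gen 0: 000011011101100010
Gen 1 (rule 149): 111000001000011011
Gen 2 (rule 54): 000100011100100100
Gen 3 (rule 18): 001010100011011010
Gen 4 (rule 57): 100101011010110101
Gen 5 (rule 149): 110101000010000101
Gen 6 (rule 54): 001111100111001111
Gen 7 (rule 18): 010000011000110000
Gen 8 (rule 57): 001111010110101111
Gen 9 (rule 149): 100110010000100110
Gen 10 (rule 54): 111001111001111001
Gen 11 (rule 18): 000110000110000110
Gen 12 (rule 57): 110101110101110101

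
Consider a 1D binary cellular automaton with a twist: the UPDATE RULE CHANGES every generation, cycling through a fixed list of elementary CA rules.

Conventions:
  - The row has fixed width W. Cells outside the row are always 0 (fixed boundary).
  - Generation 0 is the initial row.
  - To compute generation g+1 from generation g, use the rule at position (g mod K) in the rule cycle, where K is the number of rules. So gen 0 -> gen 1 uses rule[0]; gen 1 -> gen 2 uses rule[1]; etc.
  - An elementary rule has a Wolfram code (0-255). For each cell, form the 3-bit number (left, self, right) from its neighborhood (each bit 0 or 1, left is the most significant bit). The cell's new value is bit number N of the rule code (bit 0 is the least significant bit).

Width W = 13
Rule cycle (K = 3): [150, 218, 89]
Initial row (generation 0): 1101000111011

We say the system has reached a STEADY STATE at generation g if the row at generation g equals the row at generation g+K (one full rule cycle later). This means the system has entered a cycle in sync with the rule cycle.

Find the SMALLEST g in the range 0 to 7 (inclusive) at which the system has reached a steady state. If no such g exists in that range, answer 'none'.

Answer: none

Derivation:
Gen 0: 1101000111011
Gen 1 (rule 150): 0001101010000
Gen 2 (rule 218): 0011100001000
Gen 3 (rule 89): 1010111100111
Gen 4 (rule 150): 1010011011010
Gen 5 (rule 218): 0001111011001
Gen 6 (rule 89): 1101001011100
Gen 7 (rule 150): 0001111001010
Gen 8 (rule 218): 0011111110001
Gen 9 (rule 89): 1010000011100
Gen 10 (rule 150): 1011000101010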